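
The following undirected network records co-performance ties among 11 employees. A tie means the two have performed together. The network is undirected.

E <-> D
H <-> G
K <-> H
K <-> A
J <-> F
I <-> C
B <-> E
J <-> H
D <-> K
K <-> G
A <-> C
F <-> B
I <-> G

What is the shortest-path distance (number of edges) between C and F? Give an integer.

One shortest route is C – I – G – H – J – F, which uses 5 edges, and at distance 4 from C we only reach {E, J}, which does not include F. So d(C,F) = 5.

5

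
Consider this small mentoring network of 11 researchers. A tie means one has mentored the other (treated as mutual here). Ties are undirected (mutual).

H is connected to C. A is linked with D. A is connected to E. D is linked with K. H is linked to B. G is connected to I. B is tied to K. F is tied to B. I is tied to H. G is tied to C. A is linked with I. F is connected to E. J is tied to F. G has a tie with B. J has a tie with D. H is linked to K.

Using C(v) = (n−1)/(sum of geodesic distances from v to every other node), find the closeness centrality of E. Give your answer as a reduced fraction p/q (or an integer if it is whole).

Distances from E: A:1, B:2, C:4, D:2, F:1, G:3, H:3, I:2, J:2, K:3. Sum = 23.
n = 11, so closeness = 10/23.

10/23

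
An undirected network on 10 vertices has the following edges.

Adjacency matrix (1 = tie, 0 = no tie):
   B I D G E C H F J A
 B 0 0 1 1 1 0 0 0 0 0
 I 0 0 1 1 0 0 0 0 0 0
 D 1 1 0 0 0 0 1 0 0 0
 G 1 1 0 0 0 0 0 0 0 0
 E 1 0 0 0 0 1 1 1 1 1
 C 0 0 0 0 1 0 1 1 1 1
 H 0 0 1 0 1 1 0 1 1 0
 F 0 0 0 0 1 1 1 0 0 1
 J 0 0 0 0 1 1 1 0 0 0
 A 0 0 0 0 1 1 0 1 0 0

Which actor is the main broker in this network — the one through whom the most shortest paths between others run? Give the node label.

E

Unnormalized betweenness of each node: A:0, B:479/60, C:97/60, D:107/15, E:111/10, F:47/60, G:31/30, H:511/60, I:5/6, J:0.
E has the largest value, 111/10, making it the main broker — the node through which the most shortest paths run.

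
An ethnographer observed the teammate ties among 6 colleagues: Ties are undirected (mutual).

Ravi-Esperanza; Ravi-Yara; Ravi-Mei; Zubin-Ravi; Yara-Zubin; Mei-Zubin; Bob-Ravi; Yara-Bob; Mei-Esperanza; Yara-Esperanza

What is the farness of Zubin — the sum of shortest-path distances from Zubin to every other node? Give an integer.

Distances from Zubin: Bob:2, Esperanza:2, Mei:1, Ravi:1, Yara:1.
Sum = 2 + 2 + 1 + 1 + 1 = 7.

7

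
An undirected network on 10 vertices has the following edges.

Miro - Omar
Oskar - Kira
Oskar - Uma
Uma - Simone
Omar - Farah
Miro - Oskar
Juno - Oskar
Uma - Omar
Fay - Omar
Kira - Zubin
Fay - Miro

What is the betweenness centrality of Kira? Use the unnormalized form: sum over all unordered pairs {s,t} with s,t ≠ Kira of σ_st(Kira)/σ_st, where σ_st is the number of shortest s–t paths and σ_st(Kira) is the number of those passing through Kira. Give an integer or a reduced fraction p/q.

8

Pairs whose geodesics pass through Kira — Uma–Zubin: 1; Oskar–Zubin: 1; Juno–Zubin: 1; Miro–Zubin: 1; Fay–Zubin: 1; Zubin–Omar: 2/2; Zubin–Farah: 2/2; Zubin–Simone: 1.
All other pairs contribute 0.
Summing the contributions gives betweenness(Kira) = 8.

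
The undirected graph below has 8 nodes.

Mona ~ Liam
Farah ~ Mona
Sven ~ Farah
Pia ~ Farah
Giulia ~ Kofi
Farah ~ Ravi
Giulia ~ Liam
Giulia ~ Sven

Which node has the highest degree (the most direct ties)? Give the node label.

Degrees — Farah:4, Giulia:3, Kofi:1, Liam:2, Mona:2, Pia:1, Ravi:1, Sven:2.
The maximum is 4, attained only by Farah.

Farah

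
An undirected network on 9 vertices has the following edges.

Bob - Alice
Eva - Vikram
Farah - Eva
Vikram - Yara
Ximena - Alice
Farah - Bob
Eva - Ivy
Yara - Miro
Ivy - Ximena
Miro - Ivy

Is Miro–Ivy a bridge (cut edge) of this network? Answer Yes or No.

Even without that edge, Miro still reaches Ivy via Miro – Yara – Vikram – Eva – Ivy, so the network stays connected. Not a bridge.

No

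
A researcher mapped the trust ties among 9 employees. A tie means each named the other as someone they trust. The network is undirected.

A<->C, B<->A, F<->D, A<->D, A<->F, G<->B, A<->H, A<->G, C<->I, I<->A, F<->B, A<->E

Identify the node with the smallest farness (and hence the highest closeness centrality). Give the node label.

Farness (sum of distances to all others) for each node — A:8, B:13, C:14, D:14, E:15, F:13, G:14, H:15, I:14.
The smallest farness is 8, for A, so A has the highest closeness.

A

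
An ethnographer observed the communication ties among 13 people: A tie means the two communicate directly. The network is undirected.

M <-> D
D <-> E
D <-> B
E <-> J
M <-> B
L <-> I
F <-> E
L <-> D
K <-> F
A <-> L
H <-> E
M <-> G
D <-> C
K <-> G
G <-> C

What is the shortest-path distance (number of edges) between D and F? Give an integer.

2

One shortest route is D – E – F, which uses 2 edges, and D and F are not directly tied, so nothing shorter exists. So d(D,F) = 2.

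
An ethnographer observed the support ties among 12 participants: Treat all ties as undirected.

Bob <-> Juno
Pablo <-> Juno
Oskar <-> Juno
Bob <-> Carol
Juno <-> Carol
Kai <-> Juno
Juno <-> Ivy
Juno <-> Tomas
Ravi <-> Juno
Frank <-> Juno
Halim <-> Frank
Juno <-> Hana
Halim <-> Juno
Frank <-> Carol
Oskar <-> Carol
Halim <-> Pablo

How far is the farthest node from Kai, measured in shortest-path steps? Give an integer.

2

Distances from Kai: Bob:2, Carol:2, Frank:2, Halim:2, Hana:2, Ivy:2, Juno:1, Oskar:2, Pablo:2, Ravi:2, Tomas:2.
The largest is 2 (to Halim, Hana, Ivy, Pablo, Frank, Tomas, Carol, Bob, Oskar, and Ravi), so the eccentricity of Kai is 2.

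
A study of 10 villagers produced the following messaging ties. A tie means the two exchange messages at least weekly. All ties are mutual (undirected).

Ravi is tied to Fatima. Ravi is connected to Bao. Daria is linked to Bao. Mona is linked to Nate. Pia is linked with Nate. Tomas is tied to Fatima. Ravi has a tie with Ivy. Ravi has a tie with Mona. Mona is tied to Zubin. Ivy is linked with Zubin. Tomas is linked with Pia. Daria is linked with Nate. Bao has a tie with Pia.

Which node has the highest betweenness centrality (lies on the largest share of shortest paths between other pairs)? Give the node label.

Unnormalized betweenness of each node: Bao:6, Daria:1/2, Fatima:19/6, Ivy:11/6, Mona:23/3, Nate:35/6, Pia:29/6, Ravi:41/3, Tomas:3/2, Zubin:1.
Ravi has the largest value, 41/3, making it the main broker — the node through which the most shortest paths run.

Ravi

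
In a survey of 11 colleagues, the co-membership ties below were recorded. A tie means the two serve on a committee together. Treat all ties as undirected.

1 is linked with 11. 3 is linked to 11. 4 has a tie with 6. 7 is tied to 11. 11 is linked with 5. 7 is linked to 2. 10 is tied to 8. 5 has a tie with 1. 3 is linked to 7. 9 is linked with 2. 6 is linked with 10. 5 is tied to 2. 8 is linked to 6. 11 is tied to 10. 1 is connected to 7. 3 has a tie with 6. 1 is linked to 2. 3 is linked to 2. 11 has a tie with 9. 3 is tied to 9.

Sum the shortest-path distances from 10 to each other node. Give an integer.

Distances from 10: 1:2, 2:3, 3:2, 4:2, 5:2, 6:1, 7:2, 8:1, 9:2, 11:1.
Sum = 2 + 3 + 2 + 2 + 2 + 1 + 2 + 1 + 2 + 1 = 18.

18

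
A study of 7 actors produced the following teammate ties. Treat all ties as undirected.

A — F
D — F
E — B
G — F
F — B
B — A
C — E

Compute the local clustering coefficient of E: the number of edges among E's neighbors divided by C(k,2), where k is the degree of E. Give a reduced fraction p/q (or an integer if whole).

E's neighbors: B and C (k = 2).
Possible neighbor pairs: C(2,2) = 1. Edges among them: none → e = 0.
Clustering(E) = 0/1.

0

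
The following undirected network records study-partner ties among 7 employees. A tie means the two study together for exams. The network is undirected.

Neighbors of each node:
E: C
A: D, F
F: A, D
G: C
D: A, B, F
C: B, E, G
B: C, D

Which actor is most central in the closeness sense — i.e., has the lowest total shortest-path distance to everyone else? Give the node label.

Farness (sum of distances to all others) for each node — A:15, B:10, C:11, D:11, E:16, F:15, G:16.
The smallest farness is 10, for B, so B has the highest closeness.

B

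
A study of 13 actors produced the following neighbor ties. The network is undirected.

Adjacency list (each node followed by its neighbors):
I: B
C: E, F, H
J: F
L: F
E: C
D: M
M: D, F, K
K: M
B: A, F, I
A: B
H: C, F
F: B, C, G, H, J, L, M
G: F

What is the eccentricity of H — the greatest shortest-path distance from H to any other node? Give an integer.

3

Distances from H: A:3, B:2, C:1, D:3, E:2, F:1, G:2, I:3, J:2, K:3, L:2, M:2.
The largest is 3 (to D, K, I, and A), so the eccentricity of H is 3.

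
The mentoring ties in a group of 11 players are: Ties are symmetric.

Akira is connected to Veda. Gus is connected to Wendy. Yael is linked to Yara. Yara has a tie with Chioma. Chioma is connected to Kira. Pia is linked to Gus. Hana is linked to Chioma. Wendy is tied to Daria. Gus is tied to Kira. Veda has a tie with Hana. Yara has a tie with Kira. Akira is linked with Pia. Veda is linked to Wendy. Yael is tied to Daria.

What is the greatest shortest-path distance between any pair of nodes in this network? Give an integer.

Eccentricity of each node (its greatest distance to any other): Akira:4, Chioma:3, Daria:3, Gus:3, Hana:3, Kira:3, Pia:4, Veda:3, Wendy:3, Yael:4, Yara:4.
The maximum eccentricity is 4, realized for instance by the pair Pia–Yael via Pia – Gus – Wendy – Daria – Yael. So the diameter is 4.

4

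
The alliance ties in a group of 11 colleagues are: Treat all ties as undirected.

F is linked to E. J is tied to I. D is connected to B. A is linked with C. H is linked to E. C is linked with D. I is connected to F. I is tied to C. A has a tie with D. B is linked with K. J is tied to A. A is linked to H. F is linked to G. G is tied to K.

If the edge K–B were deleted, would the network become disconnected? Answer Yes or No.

No

Even without that edge, K still reaches B via K – G – F – I – C – D – B, so the network stays connected. Not a bridge.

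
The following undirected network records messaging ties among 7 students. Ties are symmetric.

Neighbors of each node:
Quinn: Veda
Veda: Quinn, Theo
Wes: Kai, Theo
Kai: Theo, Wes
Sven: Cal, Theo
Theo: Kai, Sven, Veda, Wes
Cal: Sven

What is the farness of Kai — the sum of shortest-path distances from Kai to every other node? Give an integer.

12

Distances from Kai: Cal:3, Quinn:3, Sven:2, Theo:1, Veda:2, Wes:1.
Sum = 3 + 3 + 2 + 1 + 2 + 1 = 12.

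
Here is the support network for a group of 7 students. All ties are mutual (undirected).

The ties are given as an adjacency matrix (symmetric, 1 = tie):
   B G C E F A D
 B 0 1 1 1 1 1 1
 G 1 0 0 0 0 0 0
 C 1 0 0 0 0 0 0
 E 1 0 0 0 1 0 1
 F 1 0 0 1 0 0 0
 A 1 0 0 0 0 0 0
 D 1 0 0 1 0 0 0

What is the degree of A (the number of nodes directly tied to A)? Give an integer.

1

A is directly tied to B. That is 1 neighbor, so the degree of A is 1.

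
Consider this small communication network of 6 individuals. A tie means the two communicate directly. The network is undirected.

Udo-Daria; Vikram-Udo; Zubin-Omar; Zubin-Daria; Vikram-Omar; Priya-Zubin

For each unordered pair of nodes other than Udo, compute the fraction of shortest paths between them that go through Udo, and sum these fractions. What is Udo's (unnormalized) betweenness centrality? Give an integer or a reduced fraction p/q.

Pairs whose geodesics pass through Udo — Daria–Vikram: 1.
All other pairs contribute 0.
Summing the contributions gives betweenness(Udo) = 1.

1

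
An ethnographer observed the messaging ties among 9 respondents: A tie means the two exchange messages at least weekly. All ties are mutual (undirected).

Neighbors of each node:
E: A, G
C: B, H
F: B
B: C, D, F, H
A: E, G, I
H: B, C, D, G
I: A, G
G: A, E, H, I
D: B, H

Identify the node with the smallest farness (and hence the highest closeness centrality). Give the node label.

Farness (sum of distances to all others) for each node — A:18, B:15, C:17, D:17, E:19, F:22, G:13, H:12, I:19.
The smallest farness is 12, for H, so H has the highest closeness.

H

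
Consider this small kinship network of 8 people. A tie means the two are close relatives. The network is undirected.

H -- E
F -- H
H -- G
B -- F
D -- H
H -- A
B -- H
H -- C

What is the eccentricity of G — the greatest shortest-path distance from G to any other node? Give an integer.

2

Distances from G: A:2, B:2, C:2, D:2, E:2, F:2, H:1.
The largest is 2 (to A, B, F, D, E, and C), so the eccentricity of G is 2.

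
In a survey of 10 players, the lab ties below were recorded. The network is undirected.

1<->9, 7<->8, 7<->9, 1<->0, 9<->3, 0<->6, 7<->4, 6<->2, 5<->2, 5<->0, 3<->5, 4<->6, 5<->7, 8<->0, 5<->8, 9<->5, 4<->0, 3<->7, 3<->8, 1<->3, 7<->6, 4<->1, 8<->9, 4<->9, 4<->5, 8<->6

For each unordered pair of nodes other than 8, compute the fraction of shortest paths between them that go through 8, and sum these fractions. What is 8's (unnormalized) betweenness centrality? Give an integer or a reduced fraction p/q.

28/15

Pairs whose geodesics pass through 8 — 7–0: 1/4; 6–3: 1/2; 6–5: 1/5; 6–9: 1/3; 3–0: 1/3; 0–9: 1/4.
All other pairs contribute 0.
Summing the contributions gives betweenness(8) = 28/15.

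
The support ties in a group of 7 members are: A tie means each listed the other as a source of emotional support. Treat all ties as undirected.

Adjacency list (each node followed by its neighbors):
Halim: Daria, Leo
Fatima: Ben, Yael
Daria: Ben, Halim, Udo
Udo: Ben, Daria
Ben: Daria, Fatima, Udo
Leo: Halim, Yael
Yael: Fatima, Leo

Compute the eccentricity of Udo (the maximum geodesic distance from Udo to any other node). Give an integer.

Distances from Udo: Ben:1, Daria:1, Fatima:2, Halim:2, Leo:3, Yael:3.
The largest is 3 (to Leo and Yael), so the eccentricity of Udo is 3.

3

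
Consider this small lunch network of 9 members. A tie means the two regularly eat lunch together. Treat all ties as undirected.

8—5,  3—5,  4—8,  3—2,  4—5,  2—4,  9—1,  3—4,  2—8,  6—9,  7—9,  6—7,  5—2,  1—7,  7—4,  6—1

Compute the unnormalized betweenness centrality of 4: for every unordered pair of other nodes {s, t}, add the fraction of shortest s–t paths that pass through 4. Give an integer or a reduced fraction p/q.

Pairs whose geodesics pass through 4 — 6–2: 1; 6–3: 1; 6–8: 1; 6–5: 1; 7–2: 1; 7–3: 1; 7–8: 1; 7–5: 1; 9–2: 1; 9–3: 1; 9–8: 1; 9–5: 1; 1–2: 1; 1–3: 1 … (+3 more pairs).
All other pairs contribute 0.
Summing the contributions gives betweenness(4) = 49/3.

49/3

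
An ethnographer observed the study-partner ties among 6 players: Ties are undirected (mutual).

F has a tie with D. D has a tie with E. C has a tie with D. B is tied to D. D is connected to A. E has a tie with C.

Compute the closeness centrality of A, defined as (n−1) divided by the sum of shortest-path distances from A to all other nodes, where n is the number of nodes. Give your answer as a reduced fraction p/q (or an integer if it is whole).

5/9

Distances from A: B:2, C:2, D:1, E:2, F:2. Sum = 9.
n = 6, so closeness = 5/9.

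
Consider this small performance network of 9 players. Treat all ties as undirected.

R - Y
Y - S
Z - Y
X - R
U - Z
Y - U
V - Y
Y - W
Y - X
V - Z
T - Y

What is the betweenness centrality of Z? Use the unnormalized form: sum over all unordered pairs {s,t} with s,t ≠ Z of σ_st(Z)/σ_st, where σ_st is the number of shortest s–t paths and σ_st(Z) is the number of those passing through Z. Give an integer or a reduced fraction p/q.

1/2

Pairs whose geodesics pass through Z — V–U: 1/2.
All other pairs contribute 0.
Summing the contributions gives betweenness(Z) = 1/2.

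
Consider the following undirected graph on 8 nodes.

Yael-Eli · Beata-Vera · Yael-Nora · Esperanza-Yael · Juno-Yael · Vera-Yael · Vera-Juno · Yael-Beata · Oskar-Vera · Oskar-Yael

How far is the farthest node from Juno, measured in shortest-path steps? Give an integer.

2

Distances from Juno: Beata:2, Eli:2, Esperanza:2, Nora:2, Oskar:2, Vera:1, Yael:1.
The largest is 2 (to Eli, Beata, Oskar, Nora, and Esperanza), so the eccentricity of Juno is 2.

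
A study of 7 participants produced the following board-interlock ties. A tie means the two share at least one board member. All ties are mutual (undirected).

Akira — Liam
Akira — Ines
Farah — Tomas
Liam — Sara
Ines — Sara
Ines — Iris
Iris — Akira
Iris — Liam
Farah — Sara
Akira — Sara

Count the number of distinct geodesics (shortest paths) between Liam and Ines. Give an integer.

3

The shortest distance is 2. The length-2 paths are: Liam–Iris–Ines; Liam–Akira–Ines; Liam–Sara–Ines.
That gives 3 distinct shortest paths.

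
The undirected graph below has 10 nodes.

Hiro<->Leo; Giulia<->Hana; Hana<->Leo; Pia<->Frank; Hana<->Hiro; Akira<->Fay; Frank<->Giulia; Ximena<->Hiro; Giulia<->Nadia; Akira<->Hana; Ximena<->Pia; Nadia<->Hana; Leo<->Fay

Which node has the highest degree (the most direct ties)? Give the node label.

Hana

Degrees — Akira:2, Fay:2, Frank:2, Giulia:3, Hana:5, Hiro:3, Leo:3, Nadia:2, Pia:2, Ximena:2.
The maximum is 5, attained only by Hana.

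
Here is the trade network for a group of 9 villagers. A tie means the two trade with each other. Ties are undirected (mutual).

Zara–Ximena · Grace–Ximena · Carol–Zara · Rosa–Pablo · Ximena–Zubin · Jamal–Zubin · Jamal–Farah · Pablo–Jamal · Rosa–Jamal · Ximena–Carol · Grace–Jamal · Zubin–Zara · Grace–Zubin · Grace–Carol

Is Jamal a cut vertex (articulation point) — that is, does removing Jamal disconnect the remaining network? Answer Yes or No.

Yes

Removing Jamal leaves {Pablo and Rosa} with no path to {Farah}, so the network splits into 3 components. Jamal is a cut vertex.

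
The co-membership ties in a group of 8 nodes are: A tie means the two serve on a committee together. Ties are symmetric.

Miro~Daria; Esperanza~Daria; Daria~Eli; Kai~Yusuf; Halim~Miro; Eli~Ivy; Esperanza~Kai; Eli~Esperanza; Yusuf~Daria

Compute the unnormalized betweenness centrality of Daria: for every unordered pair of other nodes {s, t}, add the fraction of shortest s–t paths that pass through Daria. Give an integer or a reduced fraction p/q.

Pairs whose geodesics pass through Daria — Kai–Miro: 2/2; Kai–Halim: 2/2; Miro–Esperanza: 1; Miro–Ivy: 1; Miro–Eli: 1; Miro–Yusuf: 1; Esperanza–Halim: 1; Esperanza–Yusuf: 1/2; Halim–Ivy: 1; Halim–Eli: 1; Halim–Yusuf: 1; Ivy–Yusuf: 1; Eli–Yusuf: 1.
All other pairs contribute 0.
Summing the contributions gives betweenness(Daria) = 25/2.

25/2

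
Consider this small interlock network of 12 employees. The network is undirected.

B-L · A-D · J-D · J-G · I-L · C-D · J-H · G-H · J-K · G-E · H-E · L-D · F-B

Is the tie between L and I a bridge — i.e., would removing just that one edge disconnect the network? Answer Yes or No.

Yes

Without the L–I edge there is no alternate route between L and I, so the network disconnects. It is a bridge.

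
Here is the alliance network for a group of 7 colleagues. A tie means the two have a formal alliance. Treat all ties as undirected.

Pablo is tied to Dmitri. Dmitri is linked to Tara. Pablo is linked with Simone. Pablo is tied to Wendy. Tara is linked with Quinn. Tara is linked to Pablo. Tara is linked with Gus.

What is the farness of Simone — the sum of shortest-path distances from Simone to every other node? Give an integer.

Distances from Simone: Dmitri:2, Gus:3, Pablo:1, Quinn:3, Tara:2, Wendy:2.
Sum = 2 + 3 + 1 + 3 + 2 + 2 = 13.

13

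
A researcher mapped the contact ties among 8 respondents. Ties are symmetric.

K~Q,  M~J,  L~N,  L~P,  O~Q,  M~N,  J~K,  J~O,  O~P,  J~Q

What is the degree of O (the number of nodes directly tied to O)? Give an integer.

O is directly tied to J, P, and Q. That is 3 neighbors, so the degree of O is 3.

3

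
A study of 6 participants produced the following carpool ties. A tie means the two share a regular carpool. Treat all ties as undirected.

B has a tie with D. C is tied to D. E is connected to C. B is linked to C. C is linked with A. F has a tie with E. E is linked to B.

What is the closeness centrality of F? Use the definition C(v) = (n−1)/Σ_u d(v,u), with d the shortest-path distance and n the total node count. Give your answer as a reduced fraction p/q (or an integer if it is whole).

5/11

Distances from F: A:3, B:2, C:2, D:3, E:1. Sum = 11.
n = 6, so closeness = 5/11.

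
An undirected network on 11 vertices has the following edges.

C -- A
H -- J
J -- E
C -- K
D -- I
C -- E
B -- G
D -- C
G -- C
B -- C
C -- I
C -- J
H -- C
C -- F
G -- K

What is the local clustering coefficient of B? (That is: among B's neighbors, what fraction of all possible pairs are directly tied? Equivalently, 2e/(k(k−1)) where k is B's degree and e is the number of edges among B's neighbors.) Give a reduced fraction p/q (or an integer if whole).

B's neighbors: C and G (k = 2).
Possible neighbor pairs: C(2,2) = 1. Edges among them: C–G → e = 1.
Clustering(B) = 1/1.

1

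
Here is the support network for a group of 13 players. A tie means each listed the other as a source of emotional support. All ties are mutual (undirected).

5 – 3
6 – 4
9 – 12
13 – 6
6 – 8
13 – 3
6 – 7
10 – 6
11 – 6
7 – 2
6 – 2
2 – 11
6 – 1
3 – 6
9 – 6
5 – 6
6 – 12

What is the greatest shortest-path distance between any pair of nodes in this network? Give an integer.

2

Eccentricity of each node (its greatest distance to any other): 1:2, 2:2, 3:2, 4:2, 5:2, 6:1, 7:2, 8:2, 9:2, 10:2, 11:2, 12:2, 13:2.
The maximum eccentricity is 2, realized for instance by the pair 4–3 via 4 – 6 – 3. So the diameter is 2.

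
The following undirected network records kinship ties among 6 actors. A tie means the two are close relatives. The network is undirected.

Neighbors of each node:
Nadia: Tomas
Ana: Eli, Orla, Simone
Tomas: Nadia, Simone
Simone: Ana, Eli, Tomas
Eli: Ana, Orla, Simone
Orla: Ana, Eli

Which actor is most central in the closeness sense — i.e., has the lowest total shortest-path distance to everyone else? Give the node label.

Simone

Farness (sum of distances to all others) for each node — Ana:8, Eli:8, Nadia:13, Orla:11, Simone:7, Tomas:9.
The smallest farness is 7, for Simone, so Simone has the highest closeness.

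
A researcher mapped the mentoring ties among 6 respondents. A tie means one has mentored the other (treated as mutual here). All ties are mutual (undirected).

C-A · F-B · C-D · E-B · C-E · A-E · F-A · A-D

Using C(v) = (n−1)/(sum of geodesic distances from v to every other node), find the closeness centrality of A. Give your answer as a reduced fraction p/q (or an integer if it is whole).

Distances from A: B:2, C:1, D:1, E:1, F:1. Sum = 6.
n = 6, so closeness = 5/6.

5/6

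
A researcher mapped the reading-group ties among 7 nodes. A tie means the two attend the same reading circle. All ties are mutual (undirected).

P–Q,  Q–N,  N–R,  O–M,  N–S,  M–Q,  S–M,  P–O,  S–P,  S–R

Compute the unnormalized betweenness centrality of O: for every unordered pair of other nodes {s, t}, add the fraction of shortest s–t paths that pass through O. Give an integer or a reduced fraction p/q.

1/3

Pairs whose geodesics pass through O — P–M: 1/3.
All other pairs contribute 0.
Summing the contributions gives betweenness(O) = 1/3.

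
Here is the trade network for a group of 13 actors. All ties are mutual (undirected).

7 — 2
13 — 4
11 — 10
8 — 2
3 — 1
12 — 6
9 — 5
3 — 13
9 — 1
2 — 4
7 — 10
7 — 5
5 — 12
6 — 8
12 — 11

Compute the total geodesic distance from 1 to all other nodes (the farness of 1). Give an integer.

Distances from 1: 2:4, 3:1, 4:3, 5:2, 6:4, 7:3, 8:5, 9:1, 10:4, 11:4, 12:3, 13:2.
Sum = 4 + 1 + 3 + 2 + 4 + 3 + 5 + 1 + 4 + 4 + 3 + 2 = 36.

36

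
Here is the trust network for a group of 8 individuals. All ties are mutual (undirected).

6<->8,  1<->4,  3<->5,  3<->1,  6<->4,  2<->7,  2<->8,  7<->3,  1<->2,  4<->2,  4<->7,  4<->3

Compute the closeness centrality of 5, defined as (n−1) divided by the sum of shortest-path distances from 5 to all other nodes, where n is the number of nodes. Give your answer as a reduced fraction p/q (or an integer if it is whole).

7/17

Distances from 5: 1:2, 2:3, 3:1, 4:2, 6:3, 7:2, 8:4. Sum = 17.
n = 8, so closeness = 7/17.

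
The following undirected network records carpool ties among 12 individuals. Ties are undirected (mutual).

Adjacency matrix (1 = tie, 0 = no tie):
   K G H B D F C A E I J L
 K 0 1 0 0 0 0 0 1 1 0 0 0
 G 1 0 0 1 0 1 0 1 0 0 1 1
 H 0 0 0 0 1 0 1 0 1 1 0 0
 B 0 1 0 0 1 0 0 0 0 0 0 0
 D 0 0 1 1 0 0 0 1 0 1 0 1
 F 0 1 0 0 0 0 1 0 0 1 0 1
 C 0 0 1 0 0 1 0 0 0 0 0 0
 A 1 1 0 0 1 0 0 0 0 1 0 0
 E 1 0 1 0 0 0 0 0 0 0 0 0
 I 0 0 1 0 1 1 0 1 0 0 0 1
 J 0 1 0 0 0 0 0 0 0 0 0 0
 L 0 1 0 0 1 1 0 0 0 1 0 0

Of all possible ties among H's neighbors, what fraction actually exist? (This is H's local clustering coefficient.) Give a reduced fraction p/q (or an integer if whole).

1/6

H's neighbors: C, D, E, and I (k = 4).
Possible neighbor pairs: C(4,2) = 6. Edges among them: D–I → e = 1.
Clustering(H) = 1/6.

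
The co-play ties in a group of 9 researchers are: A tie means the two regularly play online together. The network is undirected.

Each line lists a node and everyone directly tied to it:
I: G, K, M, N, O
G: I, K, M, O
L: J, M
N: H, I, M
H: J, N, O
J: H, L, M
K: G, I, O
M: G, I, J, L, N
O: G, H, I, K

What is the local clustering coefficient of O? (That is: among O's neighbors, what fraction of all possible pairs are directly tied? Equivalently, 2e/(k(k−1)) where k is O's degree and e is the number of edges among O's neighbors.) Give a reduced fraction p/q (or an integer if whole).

O's neighbors: G, H, I, and K (k = 4).
Possible neighbor pairs: C(4,2) = 6. Edges among them: G–I, G–K, I–K → e = 3.
Clustering(O) = 3/6 = 1/2.

1/2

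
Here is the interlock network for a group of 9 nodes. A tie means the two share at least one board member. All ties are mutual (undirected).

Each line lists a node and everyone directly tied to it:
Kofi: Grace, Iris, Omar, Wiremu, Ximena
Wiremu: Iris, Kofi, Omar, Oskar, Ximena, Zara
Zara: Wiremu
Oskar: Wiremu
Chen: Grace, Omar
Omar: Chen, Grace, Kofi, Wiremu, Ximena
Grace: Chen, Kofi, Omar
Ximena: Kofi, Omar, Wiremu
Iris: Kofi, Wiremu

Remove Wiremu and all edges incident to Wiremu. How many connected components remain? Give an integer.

3

Without Wiremu, the remaining ties split the others into: {Oskar}; {Chen, Grace, Iris, Kofi, Omar, Ximena}; {Zara}.
That's 3 separate components.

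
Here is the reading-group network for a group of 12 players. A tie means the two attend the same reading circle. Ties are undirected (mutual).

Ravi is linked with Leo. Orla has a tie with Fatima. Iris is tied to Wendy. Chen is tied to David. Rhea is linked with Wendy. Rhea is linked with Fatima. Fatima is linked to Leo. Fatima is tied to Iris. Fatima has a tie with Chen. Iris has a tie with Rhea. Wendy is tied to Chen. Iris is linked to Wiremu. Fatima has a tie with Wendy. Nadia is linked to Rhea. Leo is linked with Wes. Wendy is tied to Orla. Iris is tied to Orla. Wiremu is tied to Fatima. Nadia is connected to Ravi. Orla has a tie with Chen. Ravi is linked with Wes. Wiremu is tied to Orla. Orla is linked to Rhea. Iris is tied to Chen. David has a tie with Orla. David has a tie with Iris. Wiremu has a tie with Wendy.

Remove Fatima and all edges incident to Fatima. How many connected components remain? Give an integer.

1

Fatima's neighbors (Chen, Iris, Leo, Orla, Rhea, Wendy, and Wiremu) remain reachable from one another through other ties, so the rest of the network stays in one piece.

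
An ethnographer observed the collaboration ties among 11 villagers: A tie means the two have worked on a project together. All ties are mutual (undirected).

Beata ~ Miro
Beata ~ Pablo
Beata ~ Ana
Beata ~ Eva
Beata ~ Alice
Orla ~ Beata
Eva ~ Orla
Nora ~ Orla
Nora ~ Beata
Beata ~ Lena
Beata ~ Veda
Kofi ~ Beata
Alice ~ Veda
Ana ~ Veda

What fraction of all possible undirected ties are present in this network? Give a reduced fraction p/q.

There are 14 edges and 11 nodes, so the maximum possible is C(11,2) = 55.
Density = 14/55.

14/55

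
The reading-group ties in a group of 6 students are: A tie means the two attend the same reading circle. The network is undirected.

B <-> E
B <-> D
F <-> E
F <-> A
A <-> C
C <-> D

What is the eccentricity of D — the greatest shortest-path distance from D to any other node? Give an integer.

3

Distances from D: A:2, B:1, C:1, E:2, F:3.
The largest is 3 (to F), so the eccentricity of D is 3.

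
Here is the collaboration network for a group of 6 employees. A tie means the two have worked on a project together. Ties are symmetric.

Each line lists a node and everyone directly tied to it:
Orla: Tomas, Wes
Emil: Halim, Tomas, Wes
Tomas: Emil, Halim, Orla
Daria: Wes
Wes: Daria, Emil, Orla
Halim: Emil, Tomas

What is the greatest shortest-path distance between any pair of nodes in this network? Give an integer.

3

Eccentricity of each node (its greatest distance to any other): Daria:3, Emil:2, Halim:3, Orla:2, Tomas:3, Wes:2.
The maximum eccentricity is 3, realized for instance by the pair Daria–Tomas via Daria – Wes – Emil – Tomas. So the diameter is 3.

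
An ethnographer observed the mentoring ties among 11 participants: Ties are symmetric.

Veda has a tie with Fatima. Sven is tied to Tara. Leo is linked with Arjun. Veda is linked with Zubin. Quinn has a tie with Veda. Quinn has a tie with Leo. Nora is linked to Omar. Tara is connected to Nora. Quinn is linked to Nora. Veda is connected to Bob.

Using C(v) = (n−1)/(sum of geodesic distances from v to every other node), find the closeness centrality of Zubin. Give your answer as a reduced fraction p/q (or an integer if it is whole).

1/3

Distances from Zubin: Arjun:4, Bob:2, Fatima:2, Leo:3, Nora:3, Omar:4, Quinn:2, Sven:5, Tara:4, Veda:1. Sum = 30.
n = 11, so closeness = 10/30 = 1/3.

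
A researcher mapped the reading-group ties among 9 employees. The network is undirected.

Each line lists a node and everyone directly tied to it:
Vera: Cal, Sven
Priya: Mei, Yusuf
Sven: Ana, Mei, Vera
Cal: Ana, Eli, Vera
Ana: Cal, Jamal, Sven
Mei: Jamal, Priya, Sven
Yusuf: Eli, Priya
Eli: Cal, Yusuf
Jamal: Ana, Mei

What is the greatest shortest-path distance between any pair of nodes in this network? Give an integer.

Eccentricity of each node (its greatest distance to any other): Ana:3, Cal:3, Eli:3, Jamal:3, Mei:3, Priya:3, Sven:3, Vera:3, Yusuf:3.
The maximum eccentricity is 3, realized for instance by the pair Sven–Yusuf via Sven – Mei – Priya – Yusuf. So the diameter is 3.

3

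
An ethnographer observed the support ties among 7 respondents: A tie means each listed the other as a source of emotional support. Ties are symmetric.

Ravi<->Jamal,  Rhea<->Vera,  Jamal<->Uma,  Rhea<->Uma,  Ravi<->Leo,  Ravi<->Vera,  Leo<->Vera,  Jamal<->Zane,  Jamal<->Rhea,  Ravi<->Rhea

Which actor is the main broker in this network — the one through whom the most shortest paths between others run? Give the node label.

Unnormalized betweenness of each node: Jamal:35/6, Leo:0, Ravi:25/6, Rhea:19/6, Uma:0, Vera:5/6, Zane:0.
Jamal has the largest value, 35/6, making it the main broker — the node through which the most shortest paths run.

Jamal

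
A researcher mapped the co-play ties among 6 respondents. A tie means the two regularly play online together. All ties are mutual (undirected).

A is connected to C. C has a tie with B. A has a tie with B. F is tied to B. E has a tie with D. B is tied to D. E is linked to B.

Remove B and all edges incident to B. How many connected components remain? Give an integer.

Without B, the remaining ties split the others into: {D, E}; {F}; {A, C}.
That's 3 separate components.

3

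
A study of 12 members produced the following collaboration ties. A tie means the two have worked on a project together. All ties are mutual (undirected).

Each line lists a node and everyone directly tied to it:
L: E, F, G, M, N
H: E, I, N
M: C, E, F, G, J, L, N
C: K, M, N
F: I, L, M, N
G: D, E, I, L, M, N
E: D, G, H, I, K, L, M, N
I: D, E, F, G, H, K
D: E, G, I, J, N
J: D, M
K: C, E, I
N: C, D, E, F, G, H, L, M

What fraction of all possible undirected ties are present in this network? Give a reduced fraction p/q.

5/11

There are 30 edges and 12 nodes, so the maximum possible is C(12,2) = 66.
Density = 30/66 = 5/11.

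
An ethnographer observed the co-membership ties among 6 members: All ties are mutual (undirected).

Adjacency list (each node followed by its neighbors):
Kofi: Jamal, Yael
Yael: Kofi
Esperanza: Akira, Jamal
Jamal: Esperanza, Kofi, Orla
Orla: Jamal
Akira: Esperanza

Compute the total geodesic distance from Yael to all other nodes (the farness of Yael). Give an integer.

13

Distances from Yael: Akira:4, Esperanza:3, Jamal:2, Kofi:1, Orla:3.
Sum = 4 + 3 + 2 + 1 + 3 = 13.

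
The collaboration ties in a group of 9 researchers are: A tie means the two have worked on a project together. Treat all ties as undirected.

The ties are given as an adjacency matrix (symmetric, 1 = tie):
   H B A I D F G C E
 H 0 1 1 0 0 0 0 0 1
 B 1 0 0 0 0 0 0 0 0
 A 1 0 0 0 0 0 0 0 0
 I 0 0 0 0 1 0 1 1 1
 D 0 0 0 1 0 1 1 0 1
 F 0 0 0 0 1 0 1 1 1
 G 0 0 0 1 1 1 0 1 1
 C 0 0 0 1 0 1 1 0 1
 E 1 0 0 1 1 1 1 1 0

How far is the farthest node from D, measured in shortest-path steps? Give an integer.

Distances from D: A:3, B:3, C:2, E:1, F:1, G:1, H:2, I:1.
The largest is 3 (to B and A), so the eccentricity of D is 3.

3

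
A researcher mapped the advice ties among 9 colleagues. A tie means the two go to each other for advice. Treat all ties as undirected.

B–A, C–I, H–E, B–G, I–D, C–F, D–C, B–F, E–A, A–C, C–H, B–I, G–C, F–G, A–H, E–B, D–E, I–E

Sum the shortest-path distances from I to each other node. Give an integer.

12

Distances from I: A:2, B:1, C:1, D:1, E:1, F:2, G:2, H:2.
Sum = 2 + 1 + 1 + 1 + 1 + 2 + 2 + 2 = 12.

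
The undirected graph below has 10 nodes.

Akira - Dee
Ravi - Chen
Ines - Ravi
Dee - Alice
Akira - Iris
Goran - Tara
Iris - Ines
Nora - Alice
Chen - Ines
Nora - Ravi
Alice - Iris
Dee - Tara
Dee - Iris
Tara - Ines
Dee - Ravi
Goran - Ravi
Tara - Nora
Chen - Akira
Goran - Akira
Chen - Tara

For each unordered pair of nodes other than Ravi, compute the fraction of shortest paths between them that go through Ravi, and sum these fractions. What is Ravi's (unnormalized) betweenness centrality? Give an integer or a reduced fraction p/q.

Pairs whose geodesics pass through Ravi — Akira–Nora: 3/8; Dee–Ines: 1/3; Dee–Chen: 1/3; Dee–Nora: 1/3; Dee–Goran: 1/3; Ines–Nora: 1/2; Ines–Goran: 1/2; Chen–Alice: 2/7; Chen–Nora: 1/2; Chen–Goran: 1/3; Alice–Goran: 2/6; Nora–Goran: 1/2.
All other pairs contribute 0.
Summing the contributions gives betweenness(Ravi) = 261/56.

261/56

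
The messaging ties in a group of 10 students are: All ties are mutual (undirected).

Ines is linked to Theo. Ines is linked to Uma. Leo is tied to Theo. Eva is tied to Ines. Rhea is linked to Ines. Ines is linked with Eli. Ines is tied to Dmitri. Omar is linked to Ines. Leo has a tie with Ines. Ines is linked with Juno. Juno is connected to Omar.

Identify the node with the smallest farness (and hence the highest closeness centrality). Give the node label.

Farness (sum of distances to all others) for each node — Dmitri:17, Eli:17, Eva:17, Ines:9, Juno:16, Leo:16, Omar:16, Rhea:17, Theo:16, Uma:17.
The smallest farness is 9, for Ines, so Ines has the highest closeness.

Ines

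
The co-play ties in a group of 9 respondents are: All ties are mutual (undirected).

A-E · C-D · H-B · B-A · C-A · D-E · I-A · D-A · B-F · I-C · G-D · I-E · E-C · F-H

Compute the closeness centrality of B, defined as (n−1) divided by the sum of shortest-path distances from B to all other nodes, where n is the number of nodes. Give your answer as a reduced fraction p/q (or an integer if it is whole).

4/7

Distances from B: A:1, C:2, D:2, E:2, F:1, G:3, H:1, I:2. Sum = 14.
n = 9, so closeness = 8/14 = 4/7.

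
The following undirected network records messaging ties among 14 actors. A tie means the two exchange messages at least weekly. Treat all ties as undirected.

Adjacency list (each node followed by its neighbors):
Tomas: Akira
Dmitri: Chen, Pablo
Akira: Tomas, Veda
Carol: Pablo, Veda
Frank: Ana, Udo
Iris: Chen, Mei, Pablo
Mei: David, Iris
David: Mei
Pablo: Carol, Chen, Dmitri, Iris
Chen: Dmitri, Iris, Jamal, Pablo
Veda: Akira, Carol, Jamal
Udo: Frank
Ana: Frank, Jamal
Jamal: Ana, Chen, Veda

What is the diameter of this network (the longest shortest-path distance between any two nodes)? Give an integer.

Eccentricity of each node (its greatest distance to any other): Akira:6, Ana:5, Carol:5, Chen:4, David:7, Dmitri:5, Frank:6, Iris:5, Jamal:4, Mei:6, Pablo:5, Tomas:7, Udo:7, Veda:5.
The maximum eccentricity is 7, realized for instance by the pair Tomas–David via Tomas – Akira – Veda – Jamal – Chen – Iris – Mei – David. So the diameter is 7.

7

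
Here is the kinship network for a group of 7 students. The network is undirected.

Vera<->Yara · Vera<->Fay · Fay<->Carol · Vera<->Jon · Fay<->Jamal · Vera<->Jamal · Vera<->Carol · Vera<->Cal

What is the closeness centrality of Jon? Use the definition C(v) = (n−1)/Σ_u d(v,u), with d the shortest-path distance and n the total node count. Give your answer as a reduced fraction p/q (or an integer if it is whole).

Distances from Jon: Cal:2, Carol:2, Fay:2, Jamal:2, Vera:1, Yara:2. Sum = 11.
n = 7, so closeness = 6/11.

6/11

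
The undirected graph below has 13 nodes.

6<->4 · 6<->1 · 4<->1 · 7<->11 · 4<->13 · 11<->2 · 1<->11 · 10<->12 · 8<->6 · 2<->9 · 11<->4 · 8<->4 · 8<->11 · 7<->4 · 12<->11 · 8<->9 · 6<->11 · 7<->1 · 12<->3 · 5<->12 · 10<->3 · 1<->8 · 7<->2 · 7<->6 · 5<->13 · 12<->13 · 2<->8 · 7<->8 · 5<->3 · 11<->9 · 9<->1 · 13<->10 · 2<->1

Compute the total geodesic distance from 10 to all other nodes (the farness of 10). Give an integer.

27

Distances from 10: 1:3, 2:3, 3:1, 4:2, 5:2, 6:3, 7:3, 8:3, 9:3, 11:2, 12:1, 13:1.
Sum = 3 + 3 + 1 + 2 + 2 + 3 + 3 + 3 + 3 + 2 + 1 + 1 = 27.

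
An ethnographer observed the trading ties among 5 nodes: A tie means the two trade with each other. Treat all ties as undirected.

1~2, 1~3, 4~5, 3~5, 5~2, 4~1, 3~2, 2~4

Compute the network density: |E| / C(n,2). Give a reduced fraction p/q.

There are 8 edges and 5 nodes, so the maximum possible is C(5,2) = 10.
Density = 8/10 = 4/5.

4/5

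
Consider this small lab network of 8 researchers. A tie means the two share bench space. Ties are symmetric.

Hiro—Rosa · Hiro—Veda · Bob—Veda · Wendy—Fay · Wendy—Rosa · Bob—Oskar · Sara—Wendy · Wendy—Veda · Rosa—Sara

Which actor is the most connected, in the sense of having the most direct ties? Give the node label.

Degrees — Bob:2, Fay:1, Hiro:2, Oskar:1, Rosa:3, Sara:2, Veda:3, Wendy:4.
The maximum is 4, attained only by Wendy.

Wendy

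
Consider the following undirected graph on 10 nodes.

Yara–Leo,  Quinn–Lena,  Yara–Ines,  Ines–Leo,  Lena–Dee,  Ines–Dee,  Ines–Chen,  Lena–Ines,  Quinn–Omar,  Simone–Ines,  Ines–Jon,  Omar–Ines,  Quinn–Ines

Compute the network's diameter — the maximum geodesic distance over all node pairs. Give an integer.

2

Eccentricity of each node (its greatest distance to any other): Chen:2, Dee:2, Ines:1, Jon:2, Lena:2, Leo:2, Omar:2, Quinn:2, Simone:2, Yara:2.
The maximum eccentricity is 2, realized for instance by the pair Lena–Leo via Lena – Ines – Leo. So the diameter is 2.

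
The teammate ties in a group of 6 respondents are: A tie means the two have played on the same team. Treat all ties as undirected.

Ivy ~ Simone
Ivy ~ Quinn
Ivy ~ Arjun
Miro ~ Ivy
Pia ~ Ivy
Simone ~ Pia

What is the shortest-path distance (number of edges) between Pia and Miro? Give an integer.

2

One shortest route is Pia – Ivy – Miro, which uses 2 edges, and Pia and Miro are not directly tied, so nothing shorter exists. So d(Pia,Miro) = 2.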